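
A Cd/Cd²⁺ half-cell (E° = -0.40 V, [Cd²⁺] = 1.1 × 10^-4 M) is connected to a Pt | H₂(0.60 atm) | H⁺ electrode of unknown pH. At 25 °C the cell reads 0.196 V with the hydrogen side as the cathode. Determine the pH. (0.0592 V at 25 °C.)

pH = 5.54

E°_cell = 0.40 V and n = 2.
log Q = n(E° − E)/0.0592 = 2×(0.40 − 0.196)/0.0592 = 6.892.
With Q = [Cd²⁺]·P(H₂) / [H⁺]^2, solving for [H⁺] gives log[H⁺] = -5.536, so pH = 5.54.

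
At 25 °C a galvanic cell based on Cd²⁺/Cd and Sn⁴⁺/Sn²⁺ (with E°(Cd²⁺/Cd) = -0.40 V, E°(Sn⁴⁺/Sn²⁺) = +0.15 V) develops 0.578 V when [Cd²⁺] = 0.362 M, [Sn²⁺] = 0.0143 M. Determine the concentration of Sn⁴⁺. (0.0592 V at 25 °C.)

From the Nernst equation, log Q = n(E° − E)/0.0592 = 2(0.55 − 0.578)/0.0592 = -0.946, so Q = 0.113.
With Q = [Cd²⁺]·[Sn²⁺]/[Sn⁴⁺] and the known concentrations, [Sn⁴⁺] in the denominator gives [Sn⁴⁺] = 0.046 M.

0.046 M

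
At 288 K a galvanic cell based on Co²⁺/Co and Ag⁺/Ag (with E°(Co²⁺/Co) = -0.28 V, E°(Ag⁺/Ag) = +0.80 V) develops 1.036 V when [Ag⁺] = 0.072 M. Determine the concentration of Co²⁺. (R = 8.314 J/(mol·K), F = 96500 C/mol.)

0.18 M

From the Nernst equation, ln Q = nF(E° − E)/RT = 2×96500×(1.08 − 1.036)/(8.314×288) = 3.547, so Q = 34.7.
With Q = [Co²⁺]/[Ag⁺]^2 and the known concentrations, [Co²⁺] in the numerator gives [Co²⁺] = 0.18 M.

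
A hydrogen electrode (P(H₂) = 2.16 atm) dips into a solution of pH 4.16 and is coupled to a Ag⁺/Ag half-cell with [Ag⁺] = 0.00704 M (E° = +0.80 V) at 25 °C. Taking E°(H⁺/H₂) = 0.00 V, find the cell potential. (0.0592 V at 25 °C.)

0.93 V

The Ag⁺/Ag couple is the cathode, so E°_cell = 0.80 V; n = 2.
[H⁺] = 10^(−4.16) = 6.9 × 10^-5 M, and Q = [H⁺]^2 / ([Ag⁺]^2·P(H₂)) = 4.47 × 10^-5.
E = E° − (0.0592/2) log Q = 0.80 − (0.0592/2)(-4.350) = 0.929 V.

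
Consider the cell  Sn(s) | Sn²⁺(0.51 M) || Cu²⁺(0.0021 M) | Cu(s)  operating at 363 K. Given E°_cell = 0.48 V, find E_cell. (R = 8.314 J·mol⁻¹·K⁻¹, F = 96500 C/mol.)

Balancing electrons gives n = 2; the reaction quotient is Q = [Sn²⁺]/[Cu²⁺] = 243.
E = E° − (RT/nF) ln Q = 0.48 − (8.314×363)/(2×96500) × (5.492) = 0.480 − 0.086 = 0.394 V.

0.394 V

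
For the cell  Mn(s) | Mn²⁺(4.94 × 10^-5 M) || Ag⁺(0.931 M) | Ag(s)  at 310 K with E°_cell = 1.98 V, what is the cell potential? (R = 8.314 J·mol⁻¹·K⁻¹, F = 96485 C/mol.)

2.11 V

Balancing electrons gives n = 2; the reaction quotient is Q = [Mn²⁺]/[Ag⁺]^2 = 5.7 × 10^-5.
E = E° − (RT/nF) ln Q = 1.98 − (8.314×310)/(2×96485) × (-9.773) = 1.980 + 0.131 = 2.111 V.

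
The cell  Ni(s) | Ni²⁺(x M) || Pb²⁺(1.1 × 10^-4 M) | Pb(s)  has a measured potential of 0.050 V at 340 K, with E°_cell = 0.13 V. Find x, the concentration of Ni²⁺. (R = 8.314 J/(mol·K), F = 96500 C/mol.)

From the Nernst equation, ln Q = nF(E° − E)/RT = 2×96500×(0.13 − 0.050)/(8.314×340) = 5.462, so Q = 236.
With Q = [Ni²⁺]/[Pb²⁺] and the known concentrations, [Ni²⁺] in the numerator gives [Ni²⁺] = 0.026 M.

0.026 M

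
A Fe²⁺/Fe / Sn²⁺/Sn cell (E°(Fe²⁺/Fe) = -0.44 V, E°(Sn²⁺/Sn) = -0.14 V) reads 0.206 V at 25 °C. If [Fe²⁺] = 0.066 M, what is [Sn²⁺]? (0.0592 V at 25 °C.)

From the Nernst equation, log Q = n(E° − E)/0.0592 = 2(0.30 − 0.206)/0.0592 = 3.176, so Q = 1500.
With Q = [Fe²⁺]/[Sn²⁺] and the known concentrations, [Sn²⁺] in the denominator gives [Sn²⁺] = 4.4 × 10^-5 M.

4.4 × 10^-5 M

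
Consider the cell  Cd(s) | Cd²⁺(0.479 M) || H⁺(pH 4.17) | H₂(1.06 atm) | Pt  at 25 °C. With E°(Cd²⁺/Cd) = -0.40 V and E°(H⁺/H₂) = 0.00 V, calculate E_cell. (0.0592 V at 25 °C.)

0.16 V

The hydrogen couple is the cathode, so E°_cell = 0.40 V; n = 2.
[H⁺] = 10^(−4.17) = 6.8 × 10^-5 M, and Q = [Cd²⁺]·P(H₂) / [H⁺]^2 = 1.11 × 10^8.
E = E° − (0.0592/2) log Q = 0.40 − (0.0592/2)(8.046) = 0.162 V.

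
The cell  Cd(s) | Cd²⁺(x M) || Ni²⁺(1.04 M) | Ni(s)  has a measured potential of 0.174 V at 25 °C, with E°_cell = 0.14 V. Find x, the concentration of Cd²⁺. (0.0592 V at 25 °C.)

0.074 M

From the Nernst equation, log Q = n(E° − E)/0.0592 = 2(0.14 − 0.174)/0.0592 = -1.149, so Q = 0.0710.
With Q = [Cd²⁺]/[Ni²⁺] and the known concentrations, [Cd²⁺] in the numerator gives [Cd²⁺] = 0.074 M.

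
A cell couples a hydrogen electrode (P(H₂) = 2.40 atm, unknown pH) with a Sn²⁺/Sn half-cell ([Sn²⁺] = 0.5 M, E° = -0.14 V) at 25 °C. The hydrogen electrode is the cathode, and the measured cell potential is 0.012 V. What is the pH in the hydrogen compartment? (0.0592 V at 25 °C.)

pH = 2.12

E°_cell = 0.14 V and n = 2.
log Q = n(E° − E)/0.0592 = 2×(0.14 − 0.012)/0.0592 = 4.324.
With Q = [Sn²⁺]·P(H₂) / [H⁺]^2, solving for [H⁺] gives log[H⁺] = -2.123, so pH = 2.12.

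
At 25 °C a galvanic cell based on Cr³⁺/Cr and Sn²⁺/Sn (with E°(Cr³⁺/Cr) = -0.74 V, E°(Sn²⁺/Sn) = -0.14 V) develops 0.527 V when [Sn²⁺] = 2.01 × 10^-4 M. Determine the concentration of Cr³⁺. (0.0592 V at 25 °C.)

0.014 M

From the Nernst equation, log Q = n(E° − E)/0.0592 = 6(0.60 − 0.527)/0.0592 = 7.399, so Q = 2.5 × 10^7.
With Q = [Cr³⁺]^2/[Sn²⁺]^3 and the known concentrations, [Cr³⁺]^2 in the numerator gives [Cr³⁺] = 0.014 M.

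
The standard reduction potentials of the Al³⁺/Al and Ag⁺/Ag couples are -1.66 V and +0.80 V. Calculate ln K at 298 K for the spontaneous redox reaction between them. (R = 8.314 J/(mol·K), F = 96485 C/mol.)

E°_cell = +0.80 − (-1.66) = 2.46 V, with n = 3 electrons transferred.
At equilibrium E = 0, so the Nernst equation gives ln K = nFE°/RT = (3)(96485)(2.46)/((8.314)(298)) = 287.40.

ln K = 287.4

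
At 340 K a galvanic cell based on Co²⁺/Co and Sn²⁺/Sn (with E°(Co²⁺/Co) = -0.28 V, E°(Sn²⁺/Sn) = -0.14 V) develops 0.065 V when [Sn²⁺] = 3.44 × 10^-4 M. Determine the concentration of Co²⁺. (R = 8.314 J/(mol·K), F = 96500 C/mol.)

0.058 M

From the Nernst equation, ln Q = nF(E° − E)/RT = 2×96500×(0.14 − 0.065)/(8.314×340) = 5.121, so Q = 167.
With Q = [Co²⁺]/[Sn²⁺] and the known concentrations, [Co²⁺] in the numerator gives [Co²⁺] = 0.058 M.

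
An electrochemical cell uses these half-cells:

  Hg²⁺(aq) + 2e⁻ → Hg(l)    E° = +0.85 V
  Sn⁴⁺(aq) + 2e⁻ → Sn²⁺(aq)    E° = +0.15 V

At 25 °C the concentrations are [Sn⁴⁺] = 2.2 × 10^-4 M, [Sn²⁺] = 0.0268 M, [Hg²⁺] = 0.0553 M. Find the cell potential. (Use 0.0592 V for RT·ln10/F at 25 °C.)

0.725 V

The Hg²⁺/Hg couple has the higher reduction potential and acts as the cathode, so E°_cell = +0.85 − (+0.15) = 0.70 V.
Balancing electrons gives n = 2; the reaction quotient is Q = [Sn⁴⁺]/([Sn²⁺]·[Hg²⁺]) = 0.148.
At 25 °C, E = E° − (0.0592/n) log Q = 0.70 − (0.0592/2)(-0.828) = 0.700 + 0.025 = 0.725 V.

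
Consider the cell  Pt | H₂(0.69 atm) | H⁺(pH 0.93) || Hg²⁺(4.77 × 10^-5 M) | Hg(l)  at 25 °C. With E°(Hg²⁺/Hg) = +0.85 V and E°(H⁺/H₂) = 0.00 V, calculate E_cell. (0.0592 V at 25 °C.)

The Hg²⁺/Hg couple is the cathode, so E°_cell = 0.85 V; n = 2.
[H⁺] = 10^(−0.93) = 0.12 M, and Q = [H⁺]^2 / ([Hg²⁺]·P(H₂)) = 419.
E = E° − (0.0592/2) log Q = 0.85 − (0.0592/2)(2.623) = 0.772 V.

0.77 V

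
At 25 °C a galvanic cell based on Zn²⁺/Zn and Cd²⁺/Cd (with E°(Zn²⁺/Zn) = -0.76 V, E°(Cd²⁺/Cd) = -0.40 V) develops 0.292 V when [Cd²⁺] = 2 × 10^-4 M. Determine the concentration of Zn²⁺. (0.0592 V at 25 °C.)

0.04 M

From the Nernst equation, log Q = n(E° − E)/0.0592 = 2(0.36 − 0.292)/0.0592 = 2.297, so Q = 198.
With Q = [Zn²⁺]/[Cd²⁺] and the known concentrations, [Zn²⁺] in the numerator gives [Zn²⁺] = 0.04 M.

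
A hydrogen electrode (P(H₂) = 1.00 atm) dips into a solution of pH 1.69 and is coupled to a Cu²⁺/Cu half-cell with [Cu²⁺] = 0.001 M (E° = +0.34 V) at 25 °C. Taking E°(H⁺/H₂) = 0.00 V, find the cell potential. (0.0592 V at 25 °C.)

The Cu²⁺/Cu couple is the cathode, so E°_cell = 0.34 V; n = 2.
[H⁺] = 10^(−1.69) = 0.020 M, and Q = [H⁺]^2 / ([Cu²⁺]·P(H₂)) = 0.417.
E = E° − (0.0592/2) log Q = 0.34 − (0.0592/2)(-0.380) = 0.351 V.

0.35 V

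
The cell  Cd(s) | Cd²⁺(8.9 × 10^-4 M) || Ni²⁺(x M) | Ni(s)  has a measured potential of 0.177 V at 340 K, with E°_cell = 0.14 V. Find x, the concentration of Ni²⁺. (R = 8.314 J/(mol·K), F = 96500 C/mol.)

0.011 M

From the Nernst equation, ln Q = nF(E° − E)/RT = 2×96500×(0.14 − 0.177)/(8.314×340) = -2.526, so Q = 0.0800.
With Q = [Cd²⁺]/[Ni²⁺] and the known concentrations, [Ni²⁺] in the denominator gives [Ni²⁺] = 0.011 M.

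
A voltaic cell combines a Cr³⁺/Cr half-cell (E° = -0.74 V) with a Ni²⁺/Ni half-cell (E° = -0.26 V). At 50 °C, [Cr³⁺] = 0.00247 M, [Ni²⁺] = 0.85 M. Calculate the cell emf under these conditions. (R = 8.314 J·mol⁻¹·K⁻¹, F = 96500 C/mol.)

0.533 V

The Ni²⁺/Ni couple has the higher reduction potential and acts as the cathode, so E°_cell = -0.26 − (-0.74) = 0.48 V.
Balancing electrons gives n = 6; the reaction quotient is Q = [Cr³⁺]^2/[Ni²⁺]^3 = 9.93 × 10^-6.
E = E° − (RT/nF) ln Q = 0.48 − (8.314×323)/(6×96500) × (-11.520) = 0.480 + 0.053 = 0.533 V.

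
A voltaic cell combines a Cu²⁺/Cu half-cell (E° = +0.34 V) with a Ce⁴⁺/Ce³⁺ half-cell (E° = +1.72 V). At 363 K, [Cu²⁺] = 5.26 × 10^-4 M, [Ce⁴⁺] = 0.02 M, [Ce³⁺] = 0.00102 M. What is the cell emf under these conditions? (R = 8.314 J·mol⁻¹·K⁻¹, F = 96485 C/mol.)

The Ce⁴⁺/Ce³⁺ couple has the higher reduction potential and acts as the cathode, so E°_cell = +1.72 − (+0.34) = 1.38 V.
Balancing electrons gives n = 2; the reaction quotient is Q = [Cu²⁺]·[Ce³⁺]^2/[Ce⁴⁺]^2 = 1.37 × 10^-6.
E = E° − (RT/nF) ln Q = 1.38 − (8.314×363)/(2×96485) × (-13.502) = 1.380 + 0.211 = 1.591 V.

1.59 V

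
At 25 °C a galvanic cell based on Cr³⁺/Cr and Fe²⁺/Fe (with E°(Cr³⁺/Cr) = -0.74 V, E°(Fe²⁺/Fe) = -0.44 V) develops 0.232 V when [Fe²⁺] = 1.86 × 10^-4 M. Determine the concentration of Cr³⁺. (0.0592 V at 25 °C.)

From the Nernst equation, log Q = n(E° − E)/0.0592 = 6(0.30 − 0.232)/0.0592 = 6.892, so Q = 7.8 × 10^6.
With Q = [Cr³⁺]^2/[Fe²⁺]^3 and the known concentrations, [Cr³⁺]^2 in the numerator gives [Cr³⁺] = 0.0071 M.

0.0071 M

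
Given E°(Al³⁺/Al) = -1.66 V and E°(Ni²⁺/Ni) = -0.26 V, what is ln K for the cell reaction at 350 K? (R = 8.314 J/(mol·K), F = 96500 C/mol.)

E°_cell = -0.26 − (-1.66) = 1.40 V, with n = 6 electrons transferred.
At equilibrium E = 0, so the Nernst equation gives ln K = nFE°/RT = (6)(96500)(1.40)/((8.314)(350)) = 278.57.

ln K = 278.6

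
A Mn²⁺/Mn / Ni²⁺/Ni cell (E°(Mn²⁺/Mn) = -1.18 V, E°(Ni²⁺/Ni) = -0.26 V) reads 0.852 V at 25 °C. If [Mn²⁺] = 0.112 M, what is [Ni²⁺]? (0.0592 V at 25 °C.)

5.6 × 10^-4 M

From the Nernst equation, log Q = n(E° − E)/0.0592 = 2(0.92 − 0.852)/0.0592 = 2.297, so Q = 198.
With Q = [Mn²⁺]/[Ni²⁺] and the known concentrations, [Ni²⁺] in the denominator gives [Ni²⁺] = 5.6 × 10^-4 M.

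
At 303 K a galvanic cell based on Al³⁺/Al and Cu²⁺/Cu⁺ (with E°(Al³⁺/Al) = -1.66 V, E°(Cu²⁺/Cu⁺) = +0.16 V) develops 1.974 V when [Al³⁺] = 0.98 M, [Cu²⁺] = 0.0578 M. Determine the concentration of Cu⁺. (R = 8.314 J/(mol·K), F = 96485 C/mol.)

From the Nernst equation, ln Q = nF(E° − E)/RT = 3×96485×(1.82 − 1.974)/(8.314×303) = -17.695, so Q = 2.07 × 10^-8.
With Q = [Al³⁺]·[Cu⁺]^3/[Cu²⁺]^3 and the known concentrations, [Cu⁺]^3 in the numerator gives [Cu⁺] = 1.6 × 10^-4 M.

1.6 × 10^-4 M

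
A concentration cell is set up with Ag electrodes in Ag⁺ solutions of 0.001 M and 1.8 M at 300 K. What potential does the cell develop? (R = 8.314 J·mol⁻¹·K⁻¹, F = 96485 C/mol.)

0.19 V

Both half-cells are Ag⁺/Ag, so E°_cell = 0. The concentrated side is the cathode; the cell reaction moves Ag⁺ from high to low concentration with n = 1.
Q = [Ag⁺]_dilute/[Ag⁺]_conc = 0.001/1.8 = 5.56 × 10^-4.
E = 0 − (RT/nF) ln Q = −((8.314×300)/(1×96485))(-7.496) = 0.1938 V.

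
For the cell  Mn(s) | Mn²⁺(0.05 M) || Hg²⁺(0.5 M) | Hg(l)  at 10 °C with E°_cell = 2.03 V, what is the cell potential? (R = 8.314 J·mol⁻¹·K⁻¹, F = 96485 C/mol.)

Balancing electrons gives n = 2; the reaction quotient is Q = [Mn²⁺]/[Hg²⁺] = 0.100.
E = E° − (RT/nF) ln Q = 2.03 − (8.314×283)/(2×96485) × (-2.303) = 2.030 + 0.028 = 2.058 V.

2.06 V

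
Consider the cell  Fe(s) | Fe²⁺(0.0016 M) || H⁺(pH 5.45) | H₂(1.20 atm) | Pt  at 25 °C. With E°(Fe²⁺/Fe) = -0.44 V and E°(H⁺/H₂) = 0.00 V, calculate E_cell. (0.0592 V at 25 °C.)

0.20 V

The hydrogen couple is the cathode, so E°_cell = 0.44 V; n = 2.
[H⁺] = 10^(−5.45) = 3.5 × 10^-6 M, and Q = [Fe²⁺]·P(H₂) / [H⁺]^2 = 1.53 × 10^8.
E = E° − (0.0592/2) log Q = 0.44 − (0.0592/2)(8.183) = 0.198 V.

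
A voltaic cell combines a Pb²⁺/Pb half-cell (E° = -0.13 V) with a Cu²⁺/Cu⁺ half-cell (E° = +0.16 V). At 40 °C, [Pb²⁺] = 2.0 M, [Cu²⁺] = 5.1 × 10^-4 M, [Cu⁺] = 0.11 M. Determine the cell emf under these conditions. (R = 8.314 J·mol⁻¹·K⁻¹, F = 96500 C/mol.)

The Cu²⁺/Cu⁺ couple has the higher reduction potential and acts as the cathode, so E°_cell = +0.16 − (-0.13) = 0.29 V.
Balancing electrons gives n = 2; the reaction quotient is Q = [Pb²⁺]·[Cu⁺]^2/[Cu²⁺]^2 = 9.3 × 10^4.
E = E° − (RT/nF) ln Q = 0.29 − (8.314×313)/(2×96500) × (11.441) = 0.290 − 0.154 = 0.136 V.

0.136 V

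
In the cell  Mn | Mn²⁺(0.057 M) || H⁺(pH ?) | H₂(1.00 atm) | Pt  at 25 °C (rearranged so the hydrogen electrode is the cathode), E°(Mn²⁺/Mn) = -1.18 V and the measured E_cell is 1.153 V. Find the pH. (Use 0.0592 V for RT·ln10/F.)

E°_cell = 1.18 V and n = 2.
log Q = n(E° − E)/0.0592 = 2×(1.18 − 1.153)/0.0592 = 0.912.
With Q = [Mn²⁺]·P(H₂) / [H⁺]^2, solving for [H⁺] gives log[H⁺] = -1.078, so pH = 1.08.

pH = 1.08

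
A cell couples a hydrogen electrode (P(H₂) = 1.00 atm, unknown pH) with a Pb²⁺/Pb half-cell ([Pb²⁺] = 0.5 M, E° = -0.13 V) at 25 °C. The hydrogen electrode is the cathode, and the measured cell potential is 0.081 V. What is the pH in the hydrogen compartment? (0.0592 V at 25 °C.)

pH = 0.98

E°_cell = 0.13 V and n = 2.
log Q = n(E° − E)/0.0592 = 2×(0.13 − 0.081)/0.0592 = 1.655.
With Q = [Pb²⁺]·P(H₂) / [H⁺]^2, solving for [H⁺] gives log[H⁺] = -0.978, so pH = 0.98.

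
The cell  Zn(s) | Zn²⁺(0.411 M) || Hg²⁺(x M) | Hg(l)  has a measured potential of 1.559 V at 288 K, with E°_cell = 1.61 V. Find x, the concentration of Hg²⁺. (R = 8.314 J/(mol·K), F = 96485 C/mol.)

0.0067 M

From the Nernst equation, ln Q = nF(E° − E)/RT = 2×96485×(1.61 − 1.559)/(8.314×288) = 4.110, so Q = 61.0.
With Q = [Zn²⁺]/[Hg²⁺] and the known concentrations, [Hg²⁺] in the denominator gives [Hg²⁺] = 0.0067 M.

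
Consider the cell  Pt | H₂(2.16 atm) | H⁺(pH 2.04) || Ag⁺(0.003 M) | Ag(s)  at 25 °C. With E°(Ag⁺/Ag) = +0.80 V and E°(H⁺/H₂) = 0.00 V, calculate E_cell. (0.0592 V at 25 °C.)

0.78 V

The Ag⁺/Ag couple is the cathode, so E°_cell = 0.80 V; n = 2.
[H⁺] = 10^(−2.04) = 0.0091 M, and Q = [H⁺]^2 / ([Ag⁺]^2·P(H₂)) = 4.28.
E = E° − (0.0592/2) log Q = 0.80 − (0.0592/2)(0.631) = 0.781 V.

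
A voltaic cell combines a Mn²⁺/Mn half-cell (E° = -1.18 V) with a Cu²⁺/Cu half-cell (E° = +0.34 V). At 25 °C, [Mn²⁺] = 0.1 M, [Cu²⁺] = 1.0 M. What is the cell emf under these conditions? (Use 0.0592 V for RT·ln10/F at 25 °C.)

The Cu²⁺/Cu couple has the higher reduction potential and acts as the cathode, so E°_cell = +0.34 − (-1.18) = 1.52 V.
Balancing electrons gives n = 2; the reaction quotient is Q = [Mn²⁺]/[Cu²⁺] = 0.100.
At 25 °C, E = E° − (0.0592/n) log Q = 1.52 − (0.0592/2)(-1.000) = 1.520 + 0.030 = 1.550 V.

1.55 V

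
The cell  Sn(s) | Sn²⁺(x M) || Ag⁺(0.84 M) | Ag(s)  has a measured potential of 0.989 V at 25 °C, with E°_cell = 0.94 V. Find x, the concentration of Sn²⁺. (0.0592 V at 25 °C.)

0.016 M

From the Nernst equation, log Q = n(E° − E)/0.0592 = 2(0.94 − 0.989)/0.0592 = -1.655, so Q = 0.0221.
With Q = [Sn²⁺]/[Ag⁺]^2 and the known concentrations, [Sn²⁺] in the numerator gives [Sn²⁺] = 0.016 M.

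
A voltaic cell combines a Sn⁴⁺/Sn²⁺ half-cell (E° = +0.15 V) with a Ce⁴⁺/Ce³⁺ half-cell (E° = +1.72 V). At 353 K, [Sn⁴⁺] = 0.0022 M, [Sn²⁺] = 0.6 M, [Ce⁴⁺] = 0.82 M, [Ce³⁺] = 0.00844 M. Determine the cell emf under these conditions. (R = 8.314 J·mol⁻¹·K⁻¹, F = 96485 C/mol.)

1.79 V

The Ce⁴⁺/Ce³⁺ couple has the higher reduction potential and acts as the cathode, so E°_cell = +1.72 − (+0.15) = 1.57 V.
Balancing electrons gives n = 2; the reaction quotient is Q = [Sn⁴⁺]·[Ce³⁺]^2/([Sn²⁺]·[Ce⁴⁺]^2) = 3.88 × 10^-7.
E = E° − (RT/nF) ln Q = 1.57 − (8.314×353)/(2×96485) × (-14.761) = 1.570 + 0.224 = 1.794 V.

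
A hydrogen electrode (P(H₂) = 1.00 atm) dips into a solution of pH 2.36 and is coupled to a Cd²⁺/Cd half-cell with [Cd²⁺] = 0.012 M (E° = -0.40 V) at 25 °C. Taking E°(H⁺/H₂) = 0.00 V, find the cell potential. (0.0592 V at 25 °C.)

The hydrogen couple is the cathode, so E°_cell = 0.40 V; n = 2.
[H⁺] = 10^(−2.36) = 0.0044 M, and Q = [Cd²⁺]·P(H₂) / [H⁺]^2 = 630.
E = E° − (0.0592/2) log Q = 0.40 − (0.0592/2)(2.799) = 0.317 V.

0.32 V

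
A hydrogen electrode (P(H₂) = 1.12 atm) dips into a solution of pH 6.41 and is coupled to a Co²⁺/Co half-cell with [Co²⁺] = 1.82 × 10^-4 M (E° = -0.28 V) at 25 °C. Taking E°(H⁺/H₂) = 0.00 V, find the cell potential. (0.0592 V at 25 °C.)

0.010 V

The hydrogen couple is the cathode, so E°_cell = 0.28 V; n = 2.
[H⁺] = 10^(−6.41) = 3.9 × 10^-7 M, and Q = [Co²⁺]·P(H₂) / [H⁺]^2 = 1.35 × 10^9.
E = E° − (0.0592/2) log Q = 0.28 − (0.0592/2)(9.129) = 0.010 V.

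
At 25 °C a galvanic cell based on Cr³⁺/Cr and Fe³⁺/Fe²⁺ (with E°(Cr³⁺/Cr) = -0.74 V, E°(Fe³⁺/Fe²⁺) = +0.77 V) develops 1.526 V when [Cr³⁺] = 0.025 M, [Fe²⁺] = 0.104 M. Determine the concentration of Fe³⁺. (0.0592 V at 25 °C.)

0.057 M

From the Nernst equation, log Q = n(E° − E)/0.0592 = 3(1.51 − 1.526)/0.0592 = -0.811, so Q = 0.155.
With Q = [Cr³⁺]·[Fe²⁺]^3/[Fe³⁺]^3 and the known concentrations, [Fe³⁺]^3 in the denominator gives [Fe³⁺] = 0.057 M.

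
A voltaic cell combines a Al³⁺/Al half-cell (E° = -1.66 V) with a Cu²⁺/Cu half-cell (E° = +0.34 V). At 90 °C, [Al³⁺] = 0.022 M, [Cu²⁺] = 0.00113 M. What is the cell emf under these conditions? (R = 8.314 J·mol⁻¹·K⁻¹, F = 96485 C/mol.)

1.93 V

The Cu²⁺/Cu couple has the higher reduction potential and acts as the cathode, so E°_cell = +0.34 − (-1.66) = 2.00 V.
Balancing electrons gives n = 6; the reaction quotient is Q = [Al³⁺]^2/[Cu²⁺]^3 = 3.35 × 10^5.
E = E° − (RT/nF) ln Q = 2.00 − (8.314×363)/(6×96485) × (12.723) = 2.000 − 0.066 = 1.934 V.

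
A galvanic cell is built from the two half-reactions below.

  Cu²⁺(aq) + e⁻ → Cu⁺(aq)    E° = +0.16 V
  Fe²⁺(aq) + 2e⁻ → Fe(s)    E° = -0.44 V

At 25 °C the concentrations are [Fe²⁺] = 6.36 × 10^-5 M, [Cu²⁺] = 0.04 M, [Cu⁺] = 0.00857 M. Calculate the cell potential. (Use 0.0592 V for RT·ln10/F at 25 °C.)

0.764 V

The Cu²⁺/Cu⁺ couple has the higher reduction potential and acts as the cathode, so E°_cell = +0.16 − (-0.44) = 0.60 V.
Balancing electrons gives n = 2; the reaction quotient is Q = [Fe²⁺]·[Cu⁺]^2/[Cu²⁺]^2 = 2.92 × 10^-6.
At 25 °C, E = E° − (0.0592/n) log Q = 0.60 − (0.0592/2)(-5.535) = 0.600 + 0.164 = 0.764 V.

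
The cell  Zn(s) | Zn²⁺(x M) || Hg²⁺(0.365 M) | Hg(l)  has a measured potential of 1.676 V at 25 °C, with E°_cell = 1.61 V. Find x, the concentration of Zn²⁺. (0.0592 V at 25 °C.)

0.0022 M

From the Nernst equation, log Q = n(E° − E)/0.0592 = 2(1.61 − 1.676)/0.0592 = -2.230, so Q = 0.00589.
With Q = [Zn²⁺]/[Hg²⁺] and the known concentrations, [Zn²⁺] in the numerator gives [Zn²⁺] = 0.0022 M.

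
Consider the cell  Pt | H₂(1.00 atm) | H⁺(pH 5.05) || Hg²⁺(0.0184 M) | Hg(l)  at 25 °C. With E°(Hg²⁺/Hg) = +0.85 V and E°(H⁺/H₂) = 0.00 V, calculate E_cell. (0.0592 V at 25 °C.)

1.10 V

The Hg²⁺/Hg couple is the cathode, so E°_cell = 0.85 V; n = 2.
[H⁺] = 10^(−5.05) = 8.9 × 10^-6 M, and Q = [H⁺]^2 / ([Hg²⁺]·P(H₂)) = 4.32 × 10^-9.
E = E° − (0.0592/2) log Q = 0.85 − (0.0592/2)(-8.365) = 1.098 V.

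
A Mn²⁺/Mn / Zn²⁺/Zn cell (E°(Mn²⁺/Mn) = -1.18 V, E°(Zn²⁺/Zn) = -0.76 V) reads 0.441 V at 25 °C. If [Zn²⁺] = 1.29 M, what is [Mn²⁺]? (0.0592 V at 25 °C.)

0.25 M

From the Nernst equation, log Q = n(E° − E)/0.0592 = 2(0.42 − 0.441)/0.0592 = -0.709, so Q = 0.195.
With Q = [Mn²⁺]/[Zn²⁺] and the known concentrations, [Mn²⁺] in the numerator gives [Mn²⁺] = 0.25 M.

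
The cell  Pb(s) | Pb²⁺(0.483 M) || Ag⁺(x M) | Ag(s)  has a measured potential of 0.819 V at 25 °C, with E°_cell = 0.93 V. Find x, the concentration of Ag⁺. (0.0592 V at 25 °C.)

0.0093 M

From the Nernst equation, log Q = n(E° − E)/0.0592 = 2(0.93 − 0.819)/0.0592 = 3.750, so Q = 5620.
With Q = [Pb²⁺]/[Ag⁺]^2 and the known concentrations, [Ag⁺]^2 in the denominator gives [Ag⁺] = 0.0093 M.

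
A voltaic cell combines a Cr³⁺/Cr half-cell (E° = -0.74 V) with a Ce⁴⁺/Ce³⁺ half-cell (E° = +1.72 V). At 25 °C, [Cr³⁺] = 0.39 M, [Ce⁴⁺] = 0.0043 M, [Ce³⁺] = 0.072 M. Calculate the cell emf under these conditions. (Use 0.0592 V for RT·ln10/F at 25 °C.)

The Ce⁴⁺/Ce³⁺ couple has the higher reduction potential and acts as the cathode, so E°_cell = +1.72 − (-0.74) = 2.46 V.
Balancing electrons gives n = 3; the reaction quotient is Q = [Cr³⁺]·[Ce³⁺]^3/[Ce⁴⁺]^3 = 1830.
At 25 °C, E = E° − (0.0592/n) log Q = 2.46 − (0.0592/3)(3.263) = 2.460 − 0.064 = 2.396 V.

2.40 V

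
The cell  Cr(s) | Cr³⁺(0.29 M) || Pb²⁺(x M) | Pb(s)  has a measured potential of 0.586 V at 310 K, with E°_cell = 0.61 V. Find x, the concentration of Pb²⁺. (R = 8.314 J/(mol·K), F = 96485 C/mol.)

From the Nernst equation, ln Q = nF(E° − E)/RT = 6×96485×(0.61 − 0.586)/(8.314×310) = 5.391, so Q = 219.
With Q = [Cr³⁺]^2/[Pb²⁺]^3 and the known concentrations, [Pb²⁺]^3 in the denominator gives [Pb²⁺] = 0.073 M.

0.073 M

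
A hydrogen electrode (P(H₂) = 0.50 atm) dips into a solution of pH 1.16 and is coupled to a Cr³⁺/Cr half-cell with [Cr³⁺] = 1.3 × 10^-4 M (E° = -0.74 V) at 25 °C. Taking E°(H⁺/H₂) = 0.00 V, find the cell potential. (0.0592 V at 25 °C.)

0.76 V

The hydrogen couple is the cathode, so E°_cell = 0.74 V; n = 6.
[H⁺] = 10^(−1.16) = 0.069 M, and Q = [Cr³⁺]^2·P(H₂)^3 / [H⁺]^6 = 0.0193.
E = E° − (0.0592/6) log Q = 0.74 − (0.0592/6)(-1.715) = 0.757 V.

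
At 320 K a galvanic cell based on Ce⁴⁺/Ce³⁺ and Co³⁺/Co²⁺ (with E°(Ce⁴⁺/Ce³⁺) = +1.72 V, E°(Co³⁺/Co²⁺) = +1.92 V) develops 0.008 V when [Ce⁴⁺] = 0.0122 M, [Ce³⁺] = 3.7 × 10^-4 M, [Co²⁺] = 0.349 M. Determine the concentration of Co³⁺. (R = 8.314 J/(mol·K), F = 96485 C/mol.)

From the Nernst equation, ln Q = nF(E° − E)/RT = 1×96485×(0.20 − 0.008)/(8.314×320) = 6.963, so Q = 1060.
With Q = [Ce⁴⁺]·[Co²⁺]/([Ce³⁺]·[Co³⁺]) and the known concentrations, [Co³⁺] in the denominator gives [Co³⁺] = 0.011 M.

0.011 M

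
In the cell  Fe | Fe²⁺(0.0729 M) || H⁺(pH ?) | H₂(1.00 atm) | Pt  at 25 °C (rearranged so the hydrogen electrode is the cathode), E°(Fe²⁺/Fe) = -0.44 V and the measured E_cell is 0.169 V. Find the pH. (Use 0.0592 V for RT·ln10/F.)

E°_cell = 0.44 V and n = 2.
log Q = n(E° − E)/0.0592 = 2×(0.44 − 0.169)/0.0592 = 9.155.
With Q = [Fe²⁺]·P(H₂) / [H⁺]^2, solving for [H⁺] gives log[H⁺] = -5.146, so pH = 5.15.

pH = 5.15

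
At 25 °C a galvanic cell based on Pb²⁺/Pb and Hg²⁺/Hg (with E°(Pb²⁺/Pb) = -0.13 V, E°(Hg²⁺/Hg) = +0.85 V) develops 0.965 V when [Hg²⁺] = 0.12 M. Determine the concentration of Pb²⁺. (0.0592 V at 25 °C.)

0.39 M

From the Nernst equation, log Q = n(E° − E)/0.0592 = 2(0.98 − 0.965)/0.0592 = 0.507, so Q = 3.21.
With Q = [Pb²⁺]/[Hg²⁺] and the known concentrations, [Pb²⁺] in the numerator gives [Pb²⁺] = 0.39 M.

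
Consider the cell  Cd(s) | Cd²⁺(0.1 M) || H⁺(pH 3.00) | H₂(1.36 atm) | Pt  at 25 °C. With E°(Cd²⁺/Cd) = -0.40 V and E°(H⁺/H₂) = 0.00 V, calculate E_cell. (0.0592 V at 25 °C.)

The hydrogen couple is the cathode, so E°_cell = 0.40 V; n = 2.
[H⁺] = 10^(−3.00) = 0.0010 M, and Q = [Cd²⁺]·P(H₂) / [H⁺]^2 = 1.36 × 10^5.
E = E° − (0.0592/2) log Q = 0.40 − (0.0592/2)(5.134) = 0.248 V.

0.25 V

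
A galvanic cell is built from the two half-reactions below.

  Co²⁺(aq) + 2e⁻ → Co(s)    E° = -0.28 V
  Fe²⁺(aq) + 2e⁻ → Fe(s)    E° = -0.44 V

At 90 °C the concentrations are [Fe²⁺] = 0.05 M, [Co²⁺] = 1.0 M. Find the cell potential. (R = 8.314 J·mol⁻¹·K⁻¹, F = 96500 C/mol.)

The Co²⁺/Co couple has the higher reduction potential and acts as the cathode, so E°_cell = -0.28 − (-0.44) = 0.16 V.
Balancing electrons gives n = 2; the reaction quotient is Q = [Fe²⁺]/[Co²⁺] = 0.0500.
E = E° − (RT/nF) ln Q = 0.16 − (8.314×363)/(2×96500) × (-2.996) = 0.160 + 0.047 = 0.207 V.

0.207 V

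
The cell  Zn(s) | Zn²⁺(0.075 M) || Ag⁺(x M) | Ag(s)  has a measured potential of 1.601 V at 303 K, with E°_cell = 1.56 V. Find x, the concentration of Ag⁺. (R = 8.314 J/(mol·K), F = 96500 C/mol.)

1.3 M

From the Nernst equation, ln Q = nF(E° − E)/RT = 2×96500×(1.56 − 1.601)/(8.314×303) = -3.141, so Q = 0.0432.
With Q = [Zn²⁺]/[Ag⁺]^2 and the known concentrations, [Ag⁺]^2 in the denominator gives [Ag⁺] = 1.3 M.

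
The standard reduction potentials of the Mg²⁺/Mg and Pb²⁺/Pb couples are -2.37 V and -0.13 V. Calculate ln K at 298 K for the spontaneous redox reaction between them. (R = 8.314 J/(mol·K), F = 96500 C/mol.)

E°_cell = -0.13 − (-2.37) = 2.24 V, with n = 2 electrons transferred.
At equilibrium E = 0, so the Nernst equation gives ln K = nFE°/RT = (2)(96500)(2.24)/((8.314)(298)) = 174.49.

ln K = 174.5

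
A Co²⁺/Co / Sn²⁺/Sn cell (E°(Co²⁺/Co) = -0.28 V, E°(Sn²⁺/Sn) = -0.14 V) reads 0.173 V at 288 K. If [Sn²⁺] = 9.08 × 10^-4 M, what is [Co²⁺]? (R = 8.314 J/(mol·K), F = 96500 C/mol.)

From the Nernst equation, ln Q = nF(E° − E)/RT = 2×96500×(0.14 − 0.173)/(8.314×288) = -2.660, so Q = 0.0700.
With Q = [Co²⁺]/[Sn²⁺] and the known concentrations, [Co²⁺] in the numerator gives [Co²⁺] = 6.4 × 10^-5 M.

6.4 × 10^-5 M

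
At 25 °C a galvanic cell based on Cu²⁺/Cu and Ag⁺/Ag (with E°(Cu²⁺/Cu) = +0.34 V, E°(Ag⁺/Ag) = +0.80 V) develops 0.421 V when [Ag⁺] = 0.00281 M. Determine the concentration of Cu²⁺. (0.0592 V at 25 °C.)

1.6 × 10^-4 M

From the Nernst equation, log Q = n(E° − E)/0.0592 = 2(0.46 − 0.421)/0.0592 = 1.318, so Q = 20.8.
With Q = [Cu²⁺]/[Ag⁺]^2 and the known concentrations, [Cu²⁺] in the numerator gives [Cu²⁺] = 1.6 × 10^-4 M.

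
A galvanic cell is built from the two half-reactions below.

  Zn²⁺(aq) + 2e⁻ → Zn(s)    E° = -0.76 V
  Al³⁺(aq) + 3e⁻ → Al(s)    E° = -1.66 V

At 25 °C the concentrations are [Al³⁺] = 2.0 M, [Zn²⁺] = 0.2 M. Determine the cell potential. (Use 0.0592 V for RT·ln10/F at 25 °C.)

0.873 V

The Zn²⁺/Zn couple has the higher reduction potential and acts as the cathode, so E°_cell = -0.76 − (-1.66) = 0.90 V.
Balancing electrons gives n = 6; the reaction quotient is Q = [Al³⁺]^2/[Zn²⁺]^3 = 500.
At 25 °C, E = E° − (0.0592/n) log Q = 0.90 − (0.0592/6)(2.699) = 0.900 − 0.027 = 0.873 V.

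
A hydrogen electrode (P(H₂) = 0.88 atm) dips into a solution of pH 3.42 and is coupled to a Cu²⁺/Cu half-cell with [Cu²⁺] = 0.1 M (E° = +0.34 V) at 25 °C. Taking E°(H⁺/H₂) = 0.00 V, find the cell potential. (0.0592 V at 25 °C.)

0.51 V

The Cu²⁺/Cu couple is the cathode, so E°_cell = 0.34 V; n = 2.
[H⁺] = 10^(−3.42) = 3.8 × 10^-4 M, and Q = [H⁺]^2 / ([Cu²⁺]·P(H₂)) = 1.64 × 10^-6.
E = E° − (0.0592/2) log Q = 0.34 − (0.0592/2)(-5.784) = 0.511 V.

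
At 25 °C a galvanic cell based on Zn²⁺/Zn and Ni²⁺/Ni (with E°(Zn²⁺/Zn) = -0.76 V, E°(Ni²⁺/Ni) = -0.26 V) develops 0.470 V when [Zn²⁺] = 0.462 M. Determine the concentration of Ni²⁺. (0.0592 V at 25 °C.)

From the Nernst equation, log Q = n(E° − E)/0.0592 = 2(0.50 − 0.470)/0.0592 = 1.014, so Q = 10.3.
With Q = [Zn²⁺]/[Ni²⁺] and the known concentrations, [Ni²⁺] in the denominator gives [Ni²⁺] = 0.045 M.

0.045 M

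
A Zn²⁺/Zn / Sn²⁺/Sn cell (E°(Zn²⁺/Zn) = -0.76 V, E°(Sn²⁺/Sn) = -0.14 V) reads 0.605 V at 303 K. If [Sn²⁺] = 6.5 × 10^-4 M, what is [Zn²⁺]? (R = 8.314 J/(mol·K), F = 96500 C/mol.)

From the Nernst equation, ln Q = nF(E° − E)/RT = 2×96500×(0.62 − 0.605)/(8.314×303) = 1.149, so Q = 3.16.
With Q = [Zn²⁺]/[Sn²⁺] and the known concentrations, [Zn²⁺] in the numerator gives [Zn²⁺] = 0.0021 M.

0.0021 M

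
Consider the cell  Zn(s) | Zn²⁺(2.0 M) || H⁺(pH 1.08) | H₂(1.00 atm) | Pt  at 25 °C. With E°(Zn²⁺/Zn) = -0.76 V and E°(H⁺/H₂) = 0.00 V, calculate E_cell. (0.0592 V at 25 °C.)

The hydrogen couple is the cathode, so E°_cell = 0.76 V; n = 2.
[H⁺] = 10^(−1.08) = 0.083 M, and Q = [Zn²⁺]·P(H₂) / [H⁺]^2 = 289.
E = E° − (0.0592/2) log Q = 0.76 − (0.0592/2)(2.461) = 0.687 V.

0.69 V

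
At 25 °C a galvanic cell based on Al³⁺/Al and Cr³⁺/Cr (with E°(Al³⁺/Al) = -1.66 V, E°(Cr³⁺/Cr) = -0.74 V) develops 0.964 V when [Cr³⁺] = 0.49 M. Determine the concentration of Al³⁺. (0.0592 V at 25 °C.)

From the Nernst equation, log Q = n(E° − E)/0.0592 = 3(0.92 − 0.964)/0.0592 = -2.230, so Q = 0.00589.
With Q = [Al³⁺]/[Cr³⁺] and the known concentrations, [Al³⁺] in the numerator gives [Al³⁺] = 0.0029 M.

0.0029 M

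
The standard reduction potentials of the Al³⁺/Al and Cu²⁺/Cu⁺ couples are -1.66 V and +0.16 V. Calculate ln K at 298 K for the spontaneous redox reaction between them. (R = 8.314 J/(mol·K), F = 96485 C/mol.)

E°_cell = +0.16 − (-1.66) = 1.82 V, with n = 3 electrons transferred.
At equilibrium E = 0, so the Nernst equation gives ln K = nFE°/RT = (3)(96485)(1.82)/((8.314)(298)) = 212.63.

ln K = 212.6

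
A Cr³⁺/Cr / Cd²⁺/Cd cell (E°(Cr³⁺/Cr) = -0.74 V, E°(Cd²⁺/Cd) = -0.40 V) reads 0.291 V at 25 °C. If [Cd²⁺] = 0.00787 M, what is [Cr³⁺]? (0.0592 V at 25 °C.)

0.21 M

From the Nernst equation, log Q = n(E° − E)/0.0592 = 6(0.34 − 0.291)/0.0592 = 4.966, so Q = 9.25 × 10^4.
With Q = [Cr³⁺]^2/[Cd²⁺]^3 and the known concentrations, [Cr³⁺]^2 in the numerator gives [Cr³⁺] = 0.21 M.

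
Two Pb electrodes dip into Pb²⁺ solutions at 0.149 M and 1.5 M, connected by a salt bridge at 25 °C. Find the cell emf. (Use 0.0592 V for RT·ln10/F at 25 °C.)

0.030 V

Both half-cells are Pb²⁺/Pb, so E°_cell = 0. The concentrated side is the cathode; the cell reaction moves Pb²⁺ from high to low concentration with n = 2.
Q = [Pb²⁺]_dilute/[Pb²⁺]_conc = 0.149/1.5 = 0.0993.
E = 0 − (0.0592/2) log Q = −(0.0592/2)(-1.003) = 0.0297 V.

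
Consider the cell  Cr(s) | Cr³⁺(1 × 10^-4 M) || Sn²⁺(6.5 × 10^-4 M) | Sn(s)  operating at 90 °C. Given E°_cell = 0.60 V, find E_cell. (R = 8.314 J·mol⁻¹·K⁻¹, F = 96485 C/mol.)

0.581 V

Balancing electrons gives n = 6; the reaction quotient is Q = [Cr³⁺]^2/[Sn²⁺]^3 = 36.4.
E = E° − (RT/nF) ln Q = 0.60 − (8.314×363)/(6×96485) × (3.595) = 0.600 − 0.019 = 0.581 V.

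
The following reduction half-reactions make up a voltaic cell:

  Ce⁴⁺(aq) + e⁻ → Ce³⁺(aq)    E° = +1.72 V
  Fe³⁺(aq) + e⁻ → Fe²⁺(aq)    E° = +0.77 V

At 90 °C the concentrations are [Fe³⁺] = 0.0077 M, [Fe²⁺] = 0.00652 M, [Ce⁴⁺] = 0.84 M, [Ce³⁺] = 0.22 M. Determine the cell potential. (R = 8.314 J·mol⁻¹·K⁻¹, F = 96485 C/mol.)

0.987 V

The Ce⁴⁺/Ce³⁺ couple has the higher reduction potential and acts as the cathode, so E°_cell = +1.72 − (+0.77) = 0.95 V.
Balancing electrons gives n = 1; the reaction quotient is Q = [Fe³⁺]·[Ce³⁺]/([Fe²⁺]·[Ce⁴⁺]) = 0.309.
E = E° − (RT/nF) ln Q = 0.95 − (8.314×363)/(1×96485) × (-1.173) = 0.950 + 0.037 = 0.987 V.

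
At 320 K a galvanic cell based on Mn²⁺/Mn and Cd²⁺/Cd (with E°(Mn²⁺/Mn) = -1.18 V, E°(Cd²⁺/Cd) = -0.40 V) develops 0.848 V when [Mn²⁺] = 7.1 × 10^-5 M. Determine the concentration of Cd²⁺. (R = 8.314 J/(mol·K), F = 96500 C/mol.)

From the Nernst equation, ln Q = nF(E° − E)/RT = 2×96500×(0.78 − 0.848)/(8.314×320) = -4.933, so Q = 0.00721.
With Q = [Mn²⁺]/[Cd²⁺] and the known concentrations, [Cd²⁺] in the denominator gives [Cd²⁺] = 0.0099 M.

0.0099 M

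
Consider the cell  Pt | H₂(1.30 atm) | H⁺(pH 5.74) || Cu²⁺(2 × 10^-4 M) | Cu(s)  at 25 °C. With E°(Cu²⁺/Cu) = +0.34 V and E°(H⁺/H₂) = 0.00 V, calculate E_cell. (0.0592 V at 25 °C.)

0.57 V

The Cu²⁺/Cu couple is the cathode, so E°_cell = 0.34 V; n = 2.
[H⁺] = 10^(−5.74) = 1.8 × 10^-6 M, and Q = [H⁺]^2 / ([Cu²⁺]·P(H₂)) = 1.27 × 10^-8.
E = E° − (0.0592/2) log Q = 0.34 − (0.0592/2)(-7.895) = 0.574 V.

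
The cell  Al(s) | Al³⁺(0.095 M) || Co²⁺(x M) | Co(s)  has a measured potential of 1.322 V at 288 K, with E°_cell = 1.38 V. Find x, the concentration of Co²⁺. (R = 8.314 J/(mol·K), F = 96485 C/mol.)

From the Nernst equation, ln Q = nF(E° − E)/RT = 6×96485×(1.38 − 1.322)/(8.314×288) = 14.023, so Q = 1.23 × 10^6.
With Q = [Al³⁺]^2/[Co²⁺]^3 and the known concentrations, [Co²⁺]^3 in the denominator gives [Co²⁺] = 0.0019 M.

0.0019 M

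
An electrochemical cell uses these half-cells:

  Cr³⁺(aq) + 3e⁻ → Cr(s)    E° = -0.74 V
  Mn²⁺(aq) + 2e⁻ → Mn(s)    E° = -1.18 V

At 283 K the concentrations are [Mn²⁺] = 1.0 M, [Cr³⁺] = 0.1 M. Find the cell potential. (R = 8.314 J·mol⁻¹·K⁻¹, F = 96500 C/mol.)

The Cr³⁺/Cr couple has the higher reduction potential and acts as the cathode, so E°_cell = -0.74 − (-1.18) = 0.44 V.
Balancing electrons gives n = 6; the reaction quotient is Q = [Mn²⁺]^3/[Cr³⁺]^2 = 100.
E = E° − (RT/nF) ln Q = 0.44 − (8.314×283)/(6×96500) × (4.605) = 0.440 − 0.019 = 0.421 V.

0.421 V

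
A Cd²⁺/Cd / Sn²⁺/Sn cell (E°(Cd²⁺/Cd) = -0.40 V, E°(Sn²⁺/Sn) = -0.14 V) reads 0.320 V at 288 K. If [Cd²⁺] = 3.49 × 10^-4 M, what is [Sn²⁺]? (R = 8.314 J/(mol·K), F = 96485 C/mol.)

0.044 M

From the Nernst equation, ln Q = nF(E° − E)/RT = 2×96485×(0.26 − 0.320)/(8.314×288) = -4.835, so Q = 0.00794.
With Q = [Cd²⁺]/[Sn²⁺] and the known concentrations, [Sn²⁺] in the denominator gives [Sn²⁺] = 0.044 M.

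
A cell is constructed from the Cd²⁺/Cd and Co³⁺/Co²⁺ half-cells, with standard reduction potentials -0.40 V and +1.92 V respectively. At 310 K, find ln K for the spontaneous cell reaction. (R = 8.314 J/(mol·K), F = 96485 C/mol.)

ln K = 173.7

E°_cell = +1.92 − (-0.40) = 2.32 V, with n = 2 electrons transferred.
At equilibrium E = 0, so the Nernst equation gives ln K = nFE°/RT = (2)(96485)(2.32)/((8.314)(310)) = 173.70.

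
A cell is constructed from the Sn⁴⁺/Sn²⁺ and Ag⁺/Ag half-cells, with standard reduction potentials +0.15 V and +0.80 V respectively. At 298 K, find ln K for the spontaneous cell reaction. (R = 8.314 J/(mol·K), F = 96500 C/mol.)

E°_cell = +0.80 − (+0.15) = 0.65 V, with n = 2 electrons transferred.
At equilibrium E = 0, so the Nernst equation gives ln K = nFE°/RT = (2)(96500)(0.65)/((8.314)(298)) = 50.63.

ln K = 50.6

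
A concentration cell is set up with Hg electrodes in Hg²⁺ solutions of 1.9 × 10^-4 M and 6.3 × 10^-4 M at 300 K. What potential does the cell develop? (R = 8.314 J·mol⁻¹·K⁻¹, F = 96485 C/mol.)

Both half-cells are Hg²⁺/Hg, so E°_cell = 0. The concentrated side is the cathode; the cell reaction moves Hg²⁺ from high to low concentration with n = 2.
Q = [Hg²⁺]_dilute/[Hg²⁺]_conc = 1.9 × 10^-4/6.3 × 10^-4 = 0.302.
E = 0 − (RT/nF) ln Q = −((8.314×300)/(2×96485))(-1.199) = 0.0155 V.

0.015 V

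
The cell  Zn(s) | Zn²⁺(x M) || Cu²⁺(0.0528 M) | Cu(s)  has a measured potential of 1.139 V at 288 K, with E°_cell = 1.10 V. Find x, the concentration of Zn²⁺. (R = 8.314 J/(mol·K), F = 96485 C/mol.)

From the Nernst equation, ln Q = nF(E° − E)/RT = 2×96485×(1.10 − 1.139)/(8.314×288) = -3.143, so Q = 0.0432.
With Q = [Zn²⁺]/[Cu²⁺] and the known concentrations, [Zn²⁺] in the numerator gives [Zn²⁺] = 0.0023 M.

0.0023 M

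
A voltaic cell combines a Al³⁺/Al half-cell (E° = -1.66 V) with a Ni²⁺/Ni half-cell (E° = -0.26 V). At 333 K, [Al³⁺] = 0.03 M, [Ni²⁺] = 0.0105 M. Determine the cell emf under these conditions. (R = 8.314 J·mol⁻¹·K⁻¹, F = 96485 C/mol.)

1.37 V

The Ni²⁺/Ni couple has the higher reduction potential and acts as the cathode, so E°_cell = -0.26 − (-1.66) = 1.40 V.
Balancing electrons gives n = 6; the reaction quotient is Q = [Al³⁺]^2/[Ni²⁺]^3 = 777.
E = E° − (RT/nF) ln Q = 1.40 − (8.314×333)/(6×96485) × (6.656) = 1.400 − 0.032 = 1.368 V.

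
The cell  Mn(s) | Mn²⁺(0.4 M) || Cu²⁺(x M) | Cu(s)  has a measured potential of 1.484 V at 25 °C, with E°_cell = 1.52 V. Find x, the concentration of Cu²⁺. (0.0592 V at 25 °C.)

0.024 M

From the Nernst equation, log Q = n(E° − E)/0.0592 = 2(1.52 − 1.484)/0.0592 = 1.216, so Q = 16.5.
With Q = [Mn²⁺]/[Cu²⁺] and the known concentrations, [Cu²⁺] in the denominator gives [Cu²⁺] = 0.024 M.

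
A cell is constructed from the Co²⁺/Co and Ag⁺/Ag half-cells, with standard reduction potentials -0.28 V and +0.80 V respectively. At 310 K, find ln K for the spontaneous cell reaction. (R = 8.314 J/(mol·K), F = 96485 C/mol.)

ln K = 80.9

E°_cell = +0.80 − (-0.28) = 1.08 V, with n = 2 electrons transferred.
At equilibrium E = 0, so the Nernst equation gives ln K = nFE°/RT = (2)(96485)(1.08)/((8.314)(310)) = 80.86.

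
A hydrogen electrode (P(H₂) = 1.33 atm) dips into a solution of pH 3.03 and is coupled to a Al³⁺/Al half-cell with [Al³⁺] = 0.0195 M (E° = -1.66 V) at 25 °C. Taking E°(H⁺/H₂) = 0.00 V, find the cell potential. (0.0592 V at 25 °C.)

The hydrogen couple is the cathode, so E°_cell = 1.66 V; n = 6.
[H⁺] = 10^(−3.03) = 9.3 × 10^-4 M, and Q = [Al³⁺]^2·P(H₂)^3 / [H⁺]^6 = 1.35 × 10^15.
E = E° − (0.0592/6) log Q = 1.66 − (0.0592/6)(15.132) = 1.511 V.

1.51 V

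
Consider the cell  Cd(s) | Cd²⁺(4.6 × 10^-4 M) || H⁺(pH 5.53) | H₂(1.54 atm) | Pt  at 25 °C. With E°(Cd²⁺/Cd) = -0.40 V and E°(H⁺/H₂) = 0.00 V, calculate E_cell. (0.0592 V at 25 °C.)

0.17 V

The hydrogen couple is the cathode, so E°_cell = 0.40 V; n = 2.
[H⁺] = 10^(−5.53) = 3 × 10^-6 M, and Q = [Cd²⁺]·P(H₂) / [H⁺]^2 = 8.13 × 10^7.
E = E° − (0.0592/2) log Q = 0.40 − (0.0592/2)(7.910) = 0.166 V.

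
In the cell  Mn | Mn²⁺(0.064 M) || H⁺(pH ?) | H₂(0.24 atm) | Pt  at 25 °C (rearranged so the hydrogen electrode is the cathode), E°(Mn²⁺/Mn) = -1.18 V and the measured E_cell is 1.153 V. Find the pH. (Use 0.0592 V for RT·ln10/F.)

E°_cell = 1.18 V and n = 2.
log Q = n(E° − E)/0.0592 = 2×(1.18 − 1.153)/0.0592 = 0.912.
With Q = [Mn²⁺]·P(H₂) / [H⁺]^2, solving for [H⁺] gives log[H⁺] = -1.363, so pH = 1.36.

pH = 1.36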